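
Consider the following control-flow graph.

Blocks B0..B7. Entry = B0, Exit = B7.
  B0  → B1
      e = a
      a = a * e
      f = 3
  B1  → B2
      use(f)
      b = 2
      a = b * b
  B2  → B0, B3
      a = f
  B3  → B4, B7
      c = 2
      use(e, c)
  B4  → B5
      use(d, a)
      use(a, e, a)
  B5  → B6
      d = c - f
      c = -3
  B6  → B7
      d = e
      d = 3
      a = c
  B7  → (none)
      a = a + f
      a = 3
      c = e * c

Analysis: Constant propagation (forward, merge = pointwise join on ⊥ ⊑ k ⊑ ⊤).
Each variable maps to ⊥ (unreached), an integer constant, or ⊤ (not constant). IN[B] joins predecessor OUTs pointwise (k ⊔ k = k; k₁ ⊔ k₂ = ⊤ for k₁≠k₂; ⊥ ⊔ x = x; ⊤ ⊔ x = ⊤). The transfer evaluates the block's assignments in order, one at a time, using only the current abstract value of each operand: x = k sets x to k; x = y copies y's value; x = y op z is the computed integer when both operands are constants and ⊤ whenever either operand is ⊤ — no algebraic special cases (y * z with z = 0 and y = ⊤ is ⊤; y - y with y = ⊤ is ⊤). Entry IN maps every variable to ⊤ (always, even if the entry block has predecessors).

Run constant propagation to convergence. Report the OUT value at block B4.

Answer: {a: 3, b: 2, c: 2, d: ⊤, e: ⊤, f: 3}

Working:
Converged values:
  B0: | IN=(all ⊤) | OUT={f:3; rest ⊤}
  B1: | IN={f:3; rest ⊤} | OUT={a:4, b:2, f:3; rest ⊤}
  B2: | IN={a:4, b:2, f:3; rest ⊤} | OUT={a:3, b:2, f:3; rest ⊤}
  B3: | IN={a:3, b:2, f:3; rest ⊤} | OUT={a:3, b:2, c:2, f:3; rest ⊤}
  B4: | IN={a:3, b:2, c:2, f:3; rest ⊤} | OUT={a:3, b:2, c:2, f:3; rest ⊤}
  B5: | IN={a:3, b:2, c:2, f:3; rest ⊤} | OUT={a:3, b:2, c:-3, d:-1, f:3; rest ⊤}
  B6: | IN={a:3, b:2, c:-3, d:-1, f:3; rest ⊤} | OUT={a:-3, b:2, c:-3, d:3, f:3; rest ⊤}
  B7: | IN={b:2, f:3; rest ⊤} | OUT={a:3, b:2, f:3; rest ⊤}

Merge at B4: IN[B4] = OUT[B3] = {a: 3, b: 2, c: 2, d: ⊤, e: ⊤, f: 3}
Applying B4's transfer function to that IN value gives OUT[B4] (row B4 above).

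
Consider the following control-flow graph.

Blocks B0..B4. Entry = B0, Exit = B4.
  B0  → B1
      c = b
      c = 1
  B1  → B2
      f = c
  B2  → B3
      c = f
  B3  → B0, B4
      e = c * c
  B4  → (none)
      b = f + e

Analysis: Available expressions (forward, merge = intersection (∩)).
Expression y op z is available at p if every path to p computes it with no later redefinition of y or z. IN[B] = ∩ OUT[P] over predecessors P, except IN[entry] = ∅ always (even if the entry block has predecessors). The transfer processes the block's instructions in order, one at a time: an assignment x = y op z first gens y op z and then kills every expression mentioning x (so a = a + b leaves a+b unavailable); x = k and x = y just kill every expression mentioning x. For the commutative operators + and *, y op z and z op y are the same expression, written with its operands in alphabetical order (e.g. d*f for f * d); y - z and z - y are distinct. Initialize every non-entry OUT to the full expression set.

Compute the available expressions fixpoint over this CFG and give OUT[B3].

Answer: {c*c}

Trace:
Per-block solution:
  B0:   IN={}   OUT={}
  B1:   IN={}   OUT={}
  B2:   IN={}   OUT={}
  B3:   IN={}   OUT={c*c}
  B4:   IN={c*c}   OUT={c*c, e+f}

Merge at B3: IN[B3] = OUT[B2] = {}
Applying B3's transfer function to that IN value gives OUT[B3] (row B3 above).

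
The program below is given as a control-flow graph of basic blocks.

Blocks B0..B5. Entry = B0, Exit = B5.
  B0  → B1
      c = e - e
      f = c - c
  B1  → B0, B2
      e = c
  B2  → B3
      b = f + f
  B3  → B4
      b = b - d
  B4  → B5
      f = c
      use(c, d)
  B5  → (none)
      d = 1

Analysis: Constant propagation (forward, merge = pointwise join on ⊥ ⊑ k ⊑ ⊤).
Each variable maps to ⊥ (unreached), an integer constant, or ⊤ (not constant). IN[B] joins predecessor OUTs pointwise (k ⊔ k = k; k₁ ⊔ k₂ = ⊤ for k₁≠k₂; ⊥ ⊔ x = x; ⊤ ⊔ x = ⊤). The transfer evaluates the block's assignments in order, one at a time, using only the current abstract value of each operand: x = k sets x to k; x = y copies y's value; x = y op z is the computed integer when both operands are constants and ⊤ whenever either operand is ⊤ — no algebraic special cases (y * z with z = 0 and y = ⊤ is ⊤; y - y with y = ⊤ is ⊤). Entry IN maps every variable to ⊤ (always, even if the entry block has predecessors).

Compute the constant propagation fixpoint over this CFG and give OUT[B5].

Per-block solution:
  B0:   IN=(all ⊤)   OUT=(all ⊤)
  B1:   IN=(all ⊤)   OUT=(all ⊤)
  B2:   IN=(all ⊤)   OUT=(all ⊤)
  B3:   IN=(all ⊤)   OUT=(all ⊤)
  B4:   IN=(all ⊤)   OUT=(all ⊤)
  B5:   IN=(all ⊤)   OUT={d:1; rest ⊤}

Merge at B5: IN[B5] = OUT[B4] = {a: ⊤, b: ⊤, c: ⊤, d: ⊤, e: ⊤, f: ⊤}
Applying B5's transfer function to that IN value gives OUT[B5] (row B5 above).

Answer: {a: ⊤, b: ⊤, c: ⊤, d: 1, e: ⊤, f: ⊤}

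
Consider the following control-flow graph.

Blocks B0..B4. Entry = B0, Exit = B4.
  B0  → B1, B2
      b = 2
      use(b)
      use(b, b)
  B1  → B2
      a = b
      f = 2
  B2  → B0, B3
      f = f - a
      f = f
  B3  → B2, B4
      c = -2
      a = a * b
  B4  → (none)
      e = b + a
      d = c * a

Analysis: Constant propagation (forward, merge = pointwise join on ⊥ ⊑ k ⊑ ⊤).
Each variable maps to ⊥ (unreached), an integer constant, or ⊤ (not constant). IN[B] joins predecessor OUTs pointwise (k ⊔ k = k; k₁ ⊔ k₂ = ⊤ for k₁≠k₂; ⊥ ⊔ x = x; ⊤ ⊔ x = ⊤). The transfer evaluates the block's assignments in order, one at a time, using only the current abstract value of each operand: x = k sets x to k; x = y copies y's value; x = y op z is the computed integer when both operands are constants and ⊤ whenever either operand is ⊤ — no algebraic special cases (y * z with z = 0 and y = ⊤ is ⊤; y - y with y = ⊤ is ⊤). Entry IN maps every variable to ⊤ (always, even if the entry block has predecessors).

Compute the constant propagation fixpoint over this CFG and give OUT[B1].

Per-block solution:
  B0:  IN=(all ⊤)  OUT={b:2; rest ⊤}
  B1:  IN={b:2; rest ⊤}  OUT={a:2, b:2, f:2; rest ⊤}
  B2:  IN={b:2; rest ⊤}  OUT={b:2; rest ⊤}
  B3:  IN={b:2; rest ⊤}  OUT={b:2, c:-2; rest ⊤}
  B4:  IN={b:2, c:-2; rest ⊤}  OUT={b:2, c:-2; rest ⊤}

Merge at B1: IN[B1] = OUT[B0] = {a: ⊤, b: 2, c: ⊤, d: ⊤, e: ⊤, f: ⊤}
Applying B1's transfer function to that IN value gives OUT[B1] (row B1 above).

Answer: {a: 2, b: 2, c: ⊤, d: ⊤, e: ⊤, f: 2}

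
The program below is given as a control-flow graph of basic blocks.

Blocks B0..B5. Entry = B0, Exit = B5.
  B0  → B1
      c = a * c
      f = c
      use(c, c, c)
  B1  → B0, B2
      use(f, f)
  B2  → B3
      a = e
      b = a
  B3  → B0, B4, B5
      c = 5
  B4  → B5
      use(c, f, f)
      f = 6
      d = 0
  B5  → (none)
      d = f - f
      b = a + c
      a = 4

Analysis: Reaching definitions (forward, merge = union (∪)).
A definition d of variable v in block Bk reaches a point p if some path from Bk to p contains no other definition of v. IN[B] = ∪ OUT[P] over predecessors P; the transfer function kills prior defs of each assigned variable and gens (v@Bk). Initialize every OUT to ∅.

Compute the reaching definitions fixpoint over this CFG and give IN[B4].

Answer: {a@B2, b@B2, c@B3, f@B0}

Trace:
Converged values:
  B0: | IN={a@B2, b@B2, c@B0, c@B3, f@B0} | OUT={a@B2, b@B2, c@B0, f@B0}
  B1: | IN={a@B2, b@B2, c@B0, f@B0} | OUT={a@B2, b@B2, c@B0, f@B0}
  B2: | IN={a@B2, b@B2, c@B0, f@B0} | OUT={a@B2, b@B2, c@B0, f@B0}
  B3: | IN={a@B2, b@B2, c@B0, f@B0} | OUT={a@B2, b@B2, c@B3, f@B0}
  B4: | IN={a@B2, b@B2, c@B3, f@B0} | OUT={a@B2, b@B2, c@B3, d@B4, f@B4}
  B5: | IN={a@B2, b@B2, c@B3, d@B4, f@B0, f@B4} | OUT={a@B5, b@B5, c@B3, d@B5, f@B0, f@B4}

Merge at B4: IN[B4] = OUT[B3] = {a@B2, b@B2, c@B3, f@B0}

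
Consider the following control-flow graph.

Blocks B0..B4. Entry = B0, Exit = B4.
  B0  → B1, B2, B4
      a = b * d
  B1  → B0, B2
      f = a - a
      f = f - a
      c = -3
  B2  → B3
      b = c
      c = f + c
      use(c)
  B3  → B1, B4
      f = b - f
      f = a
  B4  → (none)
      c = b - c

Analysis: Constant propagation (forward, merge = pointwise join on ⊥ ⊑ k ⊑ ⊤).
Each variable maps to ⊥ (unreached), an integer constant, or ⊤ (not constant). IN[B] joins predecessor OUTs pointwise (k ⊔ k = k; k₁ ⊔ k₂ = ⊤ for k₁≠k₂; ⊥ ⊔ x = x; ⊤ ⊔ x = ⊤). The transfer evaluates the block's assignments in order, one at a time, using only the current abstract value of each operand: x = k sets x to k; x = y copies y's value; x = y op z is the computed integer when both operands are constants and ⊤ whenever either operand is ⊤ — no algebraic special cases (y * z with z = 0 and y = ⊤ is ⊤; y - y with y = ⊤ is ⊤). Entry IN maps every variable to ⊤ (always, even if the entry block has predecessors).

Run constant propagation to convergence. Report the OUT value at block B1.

Converged values:
  B0:   IN=(all ⊤)   OUT=(all ⊤)
  B1:   IN=(all ⊤)   OUT={c:-3; rest ⊤}
  B2:   IN=(all ⊤)   OUT=(all ⊤)
  B3:   IN=(all ⊤)   OUT=(all ⊤)
  B4:   IN=(all ⊤)   OUT=(all ⊤)

Merge at B1: IN[B1] = OUT[B0] ⊔ OUT[B3] = {a: ⊤, b: ⊤, c: ⊤, d: ⊤, e: ⊤, f: ⊤}
Applying B1's transfer function to that IN value gives OUT[B1] (row B1 above).

Answer: {a: ⊤, b: ⊤, c: -3, d: ⊤, e: ⊤, f: ⊤}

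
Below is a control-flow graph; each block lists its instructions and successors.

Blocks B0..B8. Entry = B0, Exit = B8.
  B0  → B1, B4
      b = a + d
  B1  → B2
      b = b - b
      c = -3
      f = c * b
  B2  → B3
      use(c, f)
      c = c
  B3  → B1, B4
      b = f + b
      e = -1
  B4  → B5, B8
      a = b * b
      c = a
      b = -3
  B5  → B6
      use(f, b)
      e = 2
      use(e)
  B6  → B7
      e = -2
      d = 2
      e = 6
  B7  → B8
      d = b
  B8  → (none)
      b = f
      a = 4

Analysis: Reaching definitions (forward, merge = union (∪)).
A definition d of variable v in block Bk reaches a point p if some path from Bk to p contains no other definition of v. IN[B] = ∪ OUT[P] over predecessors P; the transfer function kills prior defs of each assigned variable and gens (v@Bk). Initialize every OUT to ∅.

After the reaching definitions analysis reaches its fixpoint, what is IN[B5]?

Answer: {a@B4, b@B4, c@B4, e@B3, f@B1}

Derivation:
Converged values:
  B0: | IN={} | OUT={b@B0}
  B1: | IN={b@B0, b@B3, c@B2, e@B3, f@B1} | OUT={b@B1, c@B1, e@B3, f@B1}
  B2: | IN={b@B1, c@B1, e@B3, f@B1} | OUT={b@B1, c@B2, e@B3, f@B1}
  B3: | IN={b@B1, c@B2, e@B3, f@B1} | OUT={b@B3, c@B2, e@B3, f@B1}
  B4: | IN={b@B0, b@B3, c@B2, e@B3, f@B1} | OUT={a@B4, b@B4, c@B4, e@B3, f@B1}
  B5: | IN={a@B4, b@B4, c@B4, e@B3, f@B1} | OUT={a@B4, b@B4, c@B4, e@B5, f@B1}
  B6: | IN={a@B4, b@B4, c@B4, e@B5, f@B1} | OUT={a@B4, b@B4, c@B4, d@B6, e@B6, f@B1}
  B7: | IN={a@B4, b@B4, c@B4, d@B6, e@B6, f@B1} | OUT={a@B4, b@B4, c@B4, d@B7, e@B6, f@B1}
  B8: | IN={a@B4, b@B4, c@B4, d@B7, e@B3, e@B6, f@B1} | OUT={a@B8, b@B8, c@B4, d@B7, e@B3, e@B6, f@B1}

Merge at B5: IN[B5] = OUT[B4] = {a@B4, b@B4, c@B4, e@B3, f@B1}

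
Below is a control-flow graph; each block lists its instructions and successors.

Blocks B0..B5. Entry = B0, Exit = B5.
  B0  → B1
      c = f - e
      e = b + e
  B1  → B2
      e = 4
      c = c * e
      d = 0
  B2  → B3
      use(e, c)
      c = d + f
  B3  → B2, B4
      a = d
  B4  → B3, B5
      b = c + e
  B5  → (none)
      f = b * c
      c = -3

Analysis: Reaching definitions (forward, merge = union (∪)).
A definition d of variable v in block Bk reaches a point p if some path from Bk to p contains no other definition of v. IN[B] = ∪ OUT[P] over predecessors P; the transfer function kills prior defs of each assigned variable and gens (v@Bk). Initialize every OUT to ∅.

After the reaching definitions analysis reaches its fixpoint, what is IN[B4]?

Per-block solution:
  B0:   IN={}   OUT={c@B0, e@B0}
  B1:   IN={c@B0, e@B0}   OUT={c@B1, d@B1, e@B1}
  B2:   IN={a@B3, b@B4, c@B1, c@B2, d@B1, e@B1}   OUT={a@B3, b@B4, c@B2, d@B1, e@B1}
  B3:   IN={a@B3, b@B4, c@B2, d@B1, e@B1}   OUT={a@B3, b@B4, c@B2, d@B1, e@B1}
  B4:   IN={a@B3, b@B4, c@B2, d@B1, e@B1}   OUT={a@B3, b@B4, c@B2, d@B1, e@B1}
  B5:   IN={a@B3, b@B4, c@B2, d@B1, e@B1}   OUT={a@B3, b@B4, c@B5, d@B1, e@B1, f@B5}

Merge at B4: IN[B4] = OUT[B3] = {a@B3, b@B4, c@B2, d@B1, e@B1}

Answer: {a@B3, b@B4, c@B2, d@B1, e@B1}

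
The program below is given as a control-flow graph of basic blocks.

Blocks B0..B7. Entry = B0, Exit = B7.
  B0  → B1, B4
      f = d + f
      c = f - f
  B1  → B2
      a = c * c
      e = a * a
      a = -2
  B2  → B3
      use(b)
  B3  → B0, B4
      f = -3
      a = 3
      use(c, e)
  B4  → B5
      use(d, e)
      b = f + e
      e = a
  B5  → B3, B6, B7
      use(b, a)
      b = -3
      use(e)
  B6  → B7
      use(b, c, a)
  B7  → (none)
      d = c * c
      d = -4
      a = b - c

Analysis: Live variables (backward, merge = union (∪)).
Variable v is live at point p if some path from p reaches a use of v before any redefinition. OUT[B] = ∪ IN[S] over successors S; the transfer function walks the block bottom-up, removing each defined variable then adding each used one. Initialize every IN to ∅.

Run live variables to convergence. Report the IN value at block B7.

Per-block solution:
  B0: | IN={a, b, d, e, f} | OUT={a, b, c, d, e, f}
  B1: | IN={b, c, d} | OUT={b, c, d, e}
  B2: | IN={b, c, d, e} | OUT={b, c, d, e}
  B3: | IN={b, c, d, e} | OUT={a, b, c, d, e, f}
  B4: | IN={a, c, d, e, f} | OUT={a, b, c, d, e}
  B5: | IN={a, b, c, d, e} | OUT={a, b, c, d, e}
  B6: | IN={a, b, c} | OUT={b, c}
  B7: | IN={b, c} | OUT={}

B7 is the boundary node: OUT[B7] = {}
Applying B7's transfer function to that OUT value gives IN[B7] (row B7 above).

Answer: {b, c}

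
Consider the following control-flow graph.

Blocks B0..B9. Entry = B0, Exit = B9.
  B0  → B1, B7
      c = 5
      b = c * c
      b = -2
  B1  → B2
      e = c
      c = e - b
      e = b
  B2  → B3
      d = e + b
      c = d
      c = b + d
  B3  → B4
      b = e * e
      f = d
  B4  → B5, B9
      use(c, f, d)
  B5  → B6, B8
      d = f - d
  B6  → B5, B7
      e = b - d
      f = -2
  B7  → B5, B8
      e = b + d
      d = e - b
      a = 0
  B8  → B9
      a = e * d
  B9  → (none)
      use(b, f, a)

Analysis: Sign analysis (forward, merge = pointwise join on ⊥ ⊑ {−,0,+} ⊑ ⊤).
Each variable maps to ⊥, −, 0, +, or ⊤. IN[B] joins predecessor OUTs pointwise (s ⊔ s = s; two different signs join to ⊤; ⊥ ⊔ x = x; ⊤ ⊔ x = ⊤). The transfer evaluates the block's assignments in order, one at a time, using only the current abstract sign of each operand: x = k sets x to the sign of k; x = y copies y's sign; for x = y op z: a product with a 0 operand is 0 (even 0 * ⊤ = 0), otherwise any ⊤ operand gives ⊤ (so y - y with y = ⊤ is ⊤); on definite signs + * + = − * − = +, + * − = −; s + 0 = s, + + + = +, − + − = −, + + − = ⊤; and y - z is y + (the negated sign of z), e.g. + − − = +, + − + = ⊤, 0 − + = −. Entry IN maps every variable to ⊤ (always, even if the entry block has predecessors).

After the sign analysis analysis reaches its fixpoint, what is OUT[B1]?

Fixpoint table:
  B0: | IN=(all ⊤) | OUT={b:-, c:+; rest ⊤}
  B1: | IN={b:-, c:+; rest ⊤} | OUT={b:-, c:+, e:-; rest ⊤}
  B2: | IN={b:-, c:+, e:-; rest ⊤} | OUT={b:-, c:-, d:-, e:-; rest ⊤}
  B3: | IN={b:-, c:-, d:-, e:-; rest ⊤} | OUT={b:+, c:-, d:-, e:-, f:-; rest ⊤}
  B4: | IN={b:+, c:-, d:-, e:-, f:-; rest ⊤} | OUT={b:+, c:-, d:-, e:-, f:-; rest ⊤}
  B5: | IN=(all ⊤) | OUT=(all ⊤)
  B6: | IN=(all ⊤) | OUT={f:-; rest ⊤}
  B7: | IN=(all ⊤) | OUT={a:0; rest ⊤}
  B8: | IN=(all ⊤) | OUT=(all ⊤)
  B9: | IN=(all ⊤) | OUT=(all ⊤)

Merge at B1: IN[B1] = OUT[B0] = {a: ⊤, b: -, c: +, d: ⊤, e: ⊤, f: ⊤}
Applying B1's transfer function to that IN value gives OUT[B1] (row B1 above).

Answer: {a: ⊤, b: -, c: +, d: ⊤, e: -, f: ⊤}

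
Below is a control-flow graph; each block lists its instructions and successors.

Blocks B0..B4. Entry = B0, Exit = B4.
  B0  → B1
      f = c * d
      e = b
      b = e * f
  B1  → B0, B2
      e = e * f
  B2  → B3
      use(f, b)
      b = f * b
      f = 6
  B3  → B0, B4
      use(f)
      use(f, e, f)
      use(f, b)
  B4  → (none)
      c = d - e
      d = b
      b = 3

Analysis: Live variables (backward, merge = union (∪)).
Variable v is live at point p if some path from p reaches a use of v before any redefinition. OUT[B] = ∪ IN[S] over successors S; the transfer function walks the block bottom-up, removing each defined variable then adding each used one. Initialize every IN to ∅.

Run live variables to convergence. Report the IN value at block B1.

Per-block solution:
  B0:  IN={b, c, d}  OUT={b, c, d, e, f}
  B1:  IN={b, c, d, e, f}  OUT={b, c, d, e, f}
  B2:  IN={b, c, d, e, f}  OUT={b, c, d, e, f}
  B3:  IN={b, c, d, e, f}  OUT={b, c, d, e}
  B4:  IN={b, d, e}  OUT={}

Merge at B1: OUT[B1] = IN[B0] ⊔ IN[B2] = {b, c, d, e, f}
Applying B1's transfer function to that OUT value gives IN[B1] (row B1 above).

Answer: {b, c, d, e, f}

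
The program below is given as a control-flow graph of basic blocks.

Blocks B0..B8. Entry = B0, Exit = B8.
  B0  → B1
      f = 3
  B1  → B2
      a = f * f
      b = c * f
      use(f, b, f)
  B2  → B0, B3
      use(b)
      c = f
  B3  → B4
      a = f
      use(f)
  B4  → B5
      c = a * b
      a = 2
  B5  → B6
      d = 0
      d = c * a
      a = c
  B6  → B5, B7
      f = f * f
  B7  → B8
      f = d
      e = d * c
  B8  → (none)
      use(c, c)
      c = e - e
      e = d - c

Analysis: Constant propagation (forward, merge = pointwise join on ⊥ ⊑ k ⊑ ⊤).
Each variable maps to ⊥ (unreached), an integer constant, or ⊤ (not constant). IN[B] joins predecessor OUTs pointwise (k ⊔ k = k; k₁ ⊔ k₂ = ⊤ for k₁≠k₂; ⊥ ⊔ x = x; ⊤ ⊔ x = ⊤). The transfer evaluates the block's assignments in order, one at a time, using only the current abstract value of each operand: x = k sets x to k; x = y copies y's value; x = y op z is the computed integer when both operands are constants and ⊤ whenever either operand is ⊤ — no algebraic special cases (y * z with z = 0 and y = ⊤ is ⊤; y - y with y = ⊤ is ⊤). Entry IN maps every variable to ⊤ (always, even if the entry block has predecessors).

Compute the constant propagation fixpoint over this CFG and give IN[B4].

Per-block solution:
  B0:  IN=(all ⊤)  OUT={f:3; rest ⊤}
  B1:  IN={f:3; rest ⊤}  OUT={a:9, f:3; rest ⊤}
  B2:  IN={a:9, f:3; rest ⊤}  OUT={a:9, c:3, f:3; rest ⊤}
  B3:  IN={a:9, c:3, f:3; rest ⊤}  OUT={a:3, c:3, f:3; rest ⊤}
  B4:  IN={a:3, c:3, f:3; rest ⊤}  OUT={a:2, f:3; rest ⊤}
  B5:  IN=(all ⊤)  OUT=(all ⊤)
  B6:  IN=(all ⊤)  OUT=(all ⊤)
  B7:  IN=(all ⊤)  OUT=(all ⊤)
  B8:  IN=(all ⊤)  OUT=(all ⊤)

Merge at B4: IN[B4] = OUT[B3] = {a: 3, b: ⊤, c: 3, d: ⊤, e: ⊤, f: 3}

Answer: {a: 3, b: ⊤, c: 3, d: ⊤, e: ⊤, f: 3}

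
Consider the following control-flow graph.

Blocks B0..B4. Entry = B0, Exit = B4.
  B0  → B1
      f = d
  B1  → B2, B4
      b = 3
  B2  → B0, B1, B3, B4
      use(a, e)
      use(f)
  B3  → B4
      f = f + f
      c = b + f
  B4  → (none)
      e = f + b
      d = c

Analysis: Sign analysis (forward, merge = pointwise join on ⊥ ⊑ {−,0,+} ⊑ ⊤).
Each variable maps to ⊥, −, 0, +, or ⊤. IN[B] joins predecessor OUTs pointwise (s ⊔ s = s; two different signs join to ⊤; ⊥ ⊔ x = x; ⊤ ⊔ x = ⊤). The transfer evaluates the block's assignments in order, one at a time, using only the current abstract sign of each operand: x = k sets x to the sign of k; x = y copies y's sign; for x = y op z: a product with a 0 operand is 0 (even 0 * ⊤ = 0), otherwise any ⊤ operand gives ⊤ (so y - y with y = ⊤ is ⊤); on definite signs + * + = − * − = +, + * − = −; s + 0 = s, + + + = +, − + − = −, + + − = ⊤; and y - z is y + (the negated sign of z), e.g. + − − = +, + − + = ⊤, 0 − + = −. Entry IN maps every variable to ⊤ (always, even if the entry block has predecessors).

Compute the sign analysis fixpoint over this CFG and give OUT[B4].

Answer: {a: ⊤, b: +, c: ⊤, d: ⊤, e: ⊤, f: ⊤}

Derivation:
Converged values:
  B0:  IN=(all ⊤)  OUT=(all ⊤)
  B1:  IN=(all ⊤)  OUT={b:+; rest ⊤}
  B2:  IN={b:+; rest ⊤}  OUT={b:+; rest ⊤}
  B3:  IN={b:+; rest ⊤}  OUT={b:+; rest ⊤}
  B4:  IN={b:+; rest ⊤}  OUT={b:+; rest ⊤}

Merge at B4: IN[B4] = OUT[B1] ⊔ OUT[B2] ⊔ OUT[B3] = {a: ⊤, b: +, c: ⊤, d: ⊤, e: ⊤, f: ⊤}
Applying B4's transfer function to that IN value gives OUT[B4] (row B4 above).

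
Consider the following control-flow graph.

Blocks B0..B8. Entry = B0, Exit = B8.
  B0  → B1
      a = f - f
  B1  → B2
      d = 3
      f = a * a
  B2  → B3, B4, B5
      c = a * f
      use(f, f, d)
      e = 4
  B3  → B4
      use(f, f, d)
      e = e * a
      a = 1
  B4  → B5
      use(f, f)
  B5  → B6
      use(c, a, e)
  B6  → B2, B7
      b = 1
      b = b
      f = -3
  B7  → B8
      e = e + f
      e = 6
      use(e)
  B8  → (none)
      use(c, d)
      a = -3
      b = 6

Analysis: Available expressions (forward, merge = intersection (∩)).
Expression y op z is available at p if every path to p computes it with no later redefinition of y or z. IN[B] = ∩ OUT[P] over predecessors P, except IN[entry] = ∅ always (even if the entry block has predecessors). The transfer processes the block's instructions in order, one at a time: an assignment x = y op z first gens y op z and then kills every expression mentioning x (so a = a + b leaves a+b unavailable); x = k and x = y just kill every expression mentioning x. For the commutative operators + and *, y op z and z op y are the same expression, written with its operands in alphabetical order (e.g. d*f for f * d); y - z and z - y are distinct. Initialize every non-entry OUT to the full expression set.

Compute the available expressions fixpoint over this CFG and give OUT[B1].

Answer: {a*a}

Trace:
Per-block solution:
  B0: | IN={} | OUT={f-f}
  B1: | IN={f-f} | OUT={a*a}
  B2: | IN={} | OUT={a*f}
  B3: | IN={a*f} | OUT={}
  B4: | IN={} | OUT={}
  B5: | IN={} | OUT={}
  B6: | IN={} | OUT={}
  B7: | IN={} | OUT={}
  B8: | IN={} | OUT={}

Merge at B1: IN[B1] = OUT[B0] = {f-f}
Applying B1's transfer function to that IN value gives OUT[B1] (row B1 above).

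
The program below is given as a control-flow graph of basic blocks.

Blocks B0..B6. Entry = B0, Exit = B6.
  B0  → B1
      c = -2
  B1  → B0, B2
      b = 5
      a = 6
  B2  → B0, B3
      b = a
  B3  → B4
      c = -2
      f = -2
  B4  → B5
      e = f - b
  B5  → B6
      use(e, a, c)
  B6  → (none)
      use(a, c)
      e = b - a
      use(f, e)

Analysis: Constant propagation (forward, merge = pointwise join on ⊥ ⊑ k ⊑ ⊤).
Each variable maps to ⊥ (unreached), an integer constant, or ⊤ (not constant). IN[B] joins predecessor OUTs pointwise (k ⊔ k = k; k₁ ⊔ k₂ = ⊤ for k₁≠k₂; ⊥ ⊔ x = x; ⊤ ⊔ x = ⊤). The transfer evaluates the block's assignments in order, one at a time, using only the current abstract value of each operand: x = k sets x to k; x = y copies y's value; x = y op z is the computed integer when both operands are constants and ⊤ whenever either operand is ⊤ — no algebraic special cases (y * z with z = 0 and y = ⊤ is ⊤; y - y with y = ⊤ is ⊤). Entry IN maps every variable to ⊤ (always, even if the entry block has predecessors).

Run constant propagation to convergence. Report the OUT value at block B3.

Answer: {a: 6, b: 6, c: -2, d: ⊤, e: ⊤, f: -2}

Working:
Fixpoint table:
  B0: | IN=(all ⊤) | OUT={c:-2; rest ⊤}
  B1: | IN={c:-2; rest ⊤} | OUT={a:6, b:5, c:-2; rest ⊤}
  B2: | IN={a:6, b:5, c:-2; rest ⊤} | OUT={a:6, b:6, c:-2; rest ⊤}
  B3: | IN={a:6, b:6, c:-2; rest ⊤} | OUT={a:6, b:6, c:-2, f:-2; rest ⊤}
  B4: | IN={a:6, b:6, c:-2, f:-2; rest ⊤} | OUT={a:6, b:6, c:-2, e:-8, f:-2; rest ⊤}
  B5: | IN={a:6, b:6, c:-2, e:-8, f:-2; rest ⊤} | OUT={a:6, b:6, c:-2, e:-8, f:-2; rest ⊤}
  B6: | IN={a:6, b:6, c:-2, e:-8, f:-2; rest ⊤} | OUT={a:6, b:6, c:-2, e:0, f:-2; rest ⊤}

Merge at B3: IN[B3] = OUT[B2] = {a: 6, b: 6, c: -2, d: ⊤, e: ⊤, f: ⊤}
Applying B3's transfer function to that IN value gives OUT[B3] (row B3 above).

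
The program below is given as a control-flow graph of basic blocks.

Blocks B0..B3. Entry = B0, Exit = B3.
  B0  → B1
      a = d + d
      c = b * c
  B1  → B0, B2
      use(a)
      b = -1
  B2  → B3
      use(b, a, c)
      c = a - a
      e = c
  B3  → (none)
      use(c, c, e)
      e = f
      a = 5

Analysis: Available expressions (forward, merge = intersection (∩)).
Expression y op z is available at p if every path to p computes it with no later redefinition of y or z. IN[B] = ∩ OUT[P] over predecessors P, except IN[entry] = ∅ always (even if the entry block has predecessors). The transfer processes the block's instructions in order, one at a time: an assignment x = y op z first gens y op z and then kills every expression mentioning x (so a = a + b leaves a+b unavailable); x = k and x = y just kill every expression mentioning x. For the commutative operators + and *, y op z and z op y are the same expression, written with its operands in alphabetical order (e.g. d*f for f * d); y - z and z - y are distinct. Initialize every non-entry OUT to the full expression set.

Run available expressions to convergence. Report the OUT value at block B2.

Answer: {a-a, d+d}

Working:
Fixpoint table:
  B0:   IN={}   OUT={d+d}
  B1:   IN={d+d}   OUT={d+d}
  B2:   IN={d+d}   OUT={a-a, d+d}
  B3:   IN={a-a, d+d}   OUT={d+d}

Merge at B2: IN[B2] = OUT[B1] = {d+d}
Applying B2's transfer function to that IN value gives OUT[B2] (row B2 above).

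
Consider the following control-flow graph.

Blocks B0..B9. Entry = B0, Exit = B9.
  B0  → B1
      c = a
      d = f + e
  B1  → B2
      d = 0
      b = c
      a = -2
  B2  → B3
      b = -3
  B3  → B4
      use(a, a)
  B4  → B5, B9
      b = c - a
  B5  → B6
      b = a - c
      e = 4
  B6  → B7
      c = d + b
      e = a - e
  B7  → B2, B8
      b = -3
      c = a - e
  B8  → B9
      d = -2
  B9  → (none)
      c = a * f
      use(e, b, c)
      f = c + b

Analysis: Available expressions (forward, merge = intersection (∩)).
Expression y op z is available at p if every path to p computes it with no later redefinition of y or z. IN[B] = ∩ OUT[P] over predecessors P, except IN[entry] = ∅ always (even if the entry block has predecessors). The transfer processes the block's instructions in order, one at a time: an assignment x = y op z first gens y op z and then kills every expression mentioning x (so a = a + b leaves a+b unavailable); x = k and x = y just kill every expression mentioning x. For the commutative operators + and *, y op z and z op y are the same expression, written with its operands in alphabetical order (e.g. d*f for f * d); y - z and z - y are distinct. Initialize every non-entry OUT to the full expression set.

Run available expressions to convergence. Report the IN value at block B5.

Answer: {c-a}

Working:
Converged values:
  B0:  IN={}  OUT={e+f}
  B1:  IN={e+f}  OUT={e+f}
  B2:  IN={}  OUT={}
  B3:  IN={}  OUT={}
  B4:  IN={}  OUT={c-a}
  B5:  IN={c-a}  OUT={a-c, c-a}
  B6:  IN={a-c, c-a}  OUT={b+d}
  B7:  IN={b+d}  OUT={a-e}
  B8:  IN={a-e}  OUT={a-e}
  B9:  IN={}  OUT={b+c}

Merge at B5: IN[B5] = OUT[B4] = {c-a}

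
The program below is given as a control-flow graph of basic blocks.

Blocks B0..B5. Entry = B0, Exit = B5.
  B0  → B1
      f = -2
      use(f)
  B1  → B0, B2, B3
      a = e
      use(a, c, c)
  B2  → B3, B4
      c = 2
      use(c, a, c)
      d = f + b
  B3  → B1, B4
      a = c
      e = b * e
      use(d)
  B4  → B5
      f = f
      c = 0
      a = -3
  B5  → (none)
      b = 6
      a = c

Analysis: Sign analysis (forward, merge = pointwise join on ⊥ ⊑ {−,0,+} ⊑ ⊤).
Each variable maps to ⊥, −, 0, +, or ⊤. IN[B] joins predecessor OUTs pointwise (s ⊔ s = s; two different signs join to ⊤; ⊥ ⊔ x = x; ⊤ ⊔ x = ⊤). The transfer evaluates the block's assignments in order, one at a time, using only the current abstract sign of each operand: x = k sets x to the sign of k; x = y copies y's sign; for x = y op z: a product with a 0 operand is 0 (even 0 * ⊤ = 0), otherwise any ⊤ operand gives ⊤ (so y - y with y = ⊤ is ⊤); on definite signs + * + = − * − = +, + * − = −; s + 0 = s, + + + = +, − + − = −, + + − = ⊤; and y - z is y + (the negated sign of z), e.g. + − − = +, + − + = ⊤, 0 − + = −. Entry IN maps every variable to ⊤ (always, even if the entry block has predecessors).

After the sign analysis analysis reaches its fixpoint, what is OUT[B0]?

Answer: {a: ⊤, b: ⊤, c: ⊤, d: ⊤, e: ⊤, f: -}

Derivation:
Per-block solution:
  B0:  IN=(all ⊤)  OUT={f:-; rest ⊤}
  B1:  IN={f:-; rest ⊤}  OUT={f:-; rest ⊤}
  B2:  IN={f:-; rest ⊤}  OUT={c:+, f:-; rest ⊤}
  B3:  IN={f:-; rest ⊤}  OUT={f:-; rest ⊤}
  B4:  IN={f:-; rest ⊤}  OUT={a:-, c:0, f:-; rest ⊤}
  B5:  IN={a:-, c:0, f:-; rest ⊤}  OUT={a:0, b:+, c:0, f:-; rest ⊤}

Merge at B0 (entry node, so the boundary value (all ⊤) is joined with the incoming edge(s)): IN[B0] = (all ⊤) ⊔ OUT[B1] = {a: ⊤, b: ⊤, c: ⊤, d: ⊤, e: ⊤, f: ⊤}
Applying B0's transfer function to that IN value gives OUT[B0] (row B0 above).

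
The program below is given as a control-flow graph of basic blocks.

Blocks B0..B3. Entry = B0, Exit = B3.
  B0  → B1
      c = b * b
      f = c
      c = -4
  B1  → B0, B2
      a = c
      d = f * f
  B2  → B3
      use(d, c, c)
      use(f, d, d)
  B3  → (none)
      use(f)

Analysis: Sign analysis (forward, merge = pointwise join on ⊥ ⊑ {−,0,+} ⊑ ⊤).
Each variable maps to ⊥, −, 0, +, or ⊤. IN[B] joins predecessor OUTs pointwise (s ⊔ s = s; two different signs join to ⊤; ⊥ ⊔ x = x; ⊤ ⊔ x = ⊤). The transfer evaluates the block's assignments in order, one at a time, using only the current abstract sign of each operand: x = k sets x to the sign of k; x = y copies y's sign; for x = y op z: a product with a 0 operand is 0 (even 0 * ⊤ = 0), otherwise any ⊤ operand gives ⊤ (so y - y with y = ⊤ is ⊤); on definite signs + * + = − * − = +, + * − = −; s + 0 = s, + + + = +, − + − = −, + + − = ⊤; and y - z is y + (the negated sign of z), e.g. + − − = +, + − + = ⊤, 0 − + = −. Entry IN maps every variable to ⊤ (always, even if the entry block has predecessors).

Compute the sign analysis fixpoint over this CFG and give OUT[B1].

Answer: {a: -, b: ⊤, c: -, d: ⊤, e: ⊤, f: ⊤}

Derivation:
Converged values:
  B0:   IN=(all ⊤)   OUT={c:-; rest ⊤}
  B1:   IN={c:-; rest ⊤}   OUT={a:-, c:-; rest ⊤}
  B2:   IN={a:-, c:-; rest ⊤}   OUT={a:-, c:-; rest ⊤}
  B3:   IN={a:-, c:-; rest ⊤}   OUT={a:-, c:-; rest ⊤}

Merge at B1: IN[B1] = OUT[B0] = {a: ⊤, b: ⊤, c: -, d: ⊤, e: ⊤, f: ⊤}
Applying B1's transfer function to that IN value gives OUT[B1] (row B1 above).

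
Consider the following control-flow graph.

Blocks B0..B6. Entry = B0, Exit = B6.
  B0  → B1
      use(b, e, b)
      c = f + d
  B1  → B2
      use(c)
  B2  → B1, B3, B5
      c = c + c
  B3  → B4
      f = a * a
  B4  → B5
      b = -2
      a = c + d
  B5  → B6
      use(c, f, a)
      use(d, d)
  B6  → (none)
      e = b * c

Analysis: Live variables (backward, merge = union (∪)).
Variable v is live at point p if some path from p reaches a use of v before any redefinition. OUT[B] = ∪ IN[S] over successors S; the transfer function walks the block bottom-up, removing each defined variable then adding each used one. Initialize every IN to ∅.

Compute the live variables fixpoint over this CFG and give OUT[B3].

Answer: {c, d, f}

Derivation:
Per-block solution:
  B0:   IN={a, b, d, e, f}   OUT={a, b, c, d, f}
  B1:   IN={a, b, c, d, f}   OUT={a, b, c, d, f}
  B2:   IN={a, b, c, d, f}   OUT={a, b, c, d, f}
  B3:   IN={a, c, d}   OUT={c, d, f}
  B4:   IN={c, d, f}   OUT={a, b, c, d, f}
  B5:   IN={a, b, c, d, f}   OUT={b, c}
  B6:   IN={b, c}   OUT={}

Merge at B3: OUT[B3] = IN[B4] = {c, d, f}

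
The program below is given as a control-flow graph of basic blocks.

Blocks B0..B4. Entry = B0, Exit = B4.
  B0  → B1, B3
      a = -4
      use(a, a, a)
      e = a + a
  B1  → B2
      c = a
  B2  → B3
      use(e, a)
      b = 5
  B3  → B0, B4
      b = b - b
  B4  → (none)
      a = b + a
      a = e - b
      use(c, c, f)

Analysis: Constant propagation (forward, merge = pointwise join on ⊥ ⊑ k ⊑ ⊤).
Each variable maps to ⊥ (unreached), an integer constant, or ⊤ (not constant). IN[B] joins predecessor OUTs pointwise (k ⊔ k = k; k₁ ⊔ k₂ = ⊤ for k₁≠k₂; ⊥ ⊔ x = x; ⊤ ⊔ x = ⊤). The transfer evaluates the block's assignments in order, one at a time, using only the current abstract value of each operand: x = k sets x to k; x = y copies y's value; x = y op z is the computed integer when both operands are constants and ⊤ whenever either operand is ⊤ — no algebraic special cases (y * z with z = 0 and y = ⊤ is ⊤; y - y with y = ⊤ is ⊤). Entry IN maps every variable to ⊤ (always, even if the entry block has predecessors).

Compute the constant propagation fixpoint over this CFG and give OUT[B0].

Fixpoint table:
  B0:   IN=(all ⊤)   OUT={a:-4, e:-8; rest ⊤}
  B1:   IN={a:-4, e:-8; rest ⊤}   OUT={a:-4, c:-4, e:-8; rest ⊤}
  B2:   IN={a:-4, c:-4, e:-8; rest ⊤}   OUT={a:-4, b:5, c:-4, e:-8; rest ⊤}
  B3:   IN={a:-4, e:-8; rest ⊤}   OUT={a:-4, e:-8; rest ⊤}
  B4:   IN={a:-4, e:-8; rest ⊤}   OUT={e:-8; rest ⊤}

Merge at B0 (entry node, so the boundary value (all ⊤) is joined with the incoming edge(s)): IN[B0] = (all ⊤) ⊔ OUT[B3] = {a: ⊤, b: ⊤, c: ⊤, d: ⊤, e: ⊤, f: ⊤}
Applying B0's transfer function to that IN value gives OUT[B0] (row B0 above).

Answer: {a: -4, b: ⊤, c: ⊤, d: ⊤, e: -8, f: ⊤}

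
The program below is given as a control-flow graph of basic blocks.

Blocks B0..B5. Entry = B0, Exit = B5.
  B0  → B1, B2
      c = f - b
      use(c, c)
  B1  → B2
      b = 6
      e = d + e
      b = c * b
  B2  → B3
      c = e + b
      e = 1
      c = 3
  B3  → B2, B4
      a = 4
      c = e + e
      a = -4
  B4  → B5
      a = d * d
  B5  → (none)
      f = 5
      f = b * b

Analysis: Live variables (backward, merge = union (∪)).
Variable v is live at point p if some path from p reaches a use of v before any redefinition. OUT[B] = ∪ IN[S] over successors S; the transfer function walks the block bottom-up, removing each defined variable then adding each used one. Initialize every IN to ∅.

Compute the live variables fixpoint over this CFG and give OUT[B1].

Answer: {b, d, e}

Derivation:
Converged values:
  B0:  IN={b, d, e, f}  OUT={b, c, d, e}
  B1:  IN={c, d, e}  OUT={b, d, e}
  B2:  IN={b, d, e}  OUT={b, d, e}
  B3:  IN={b, d, e}  OUT={b, d, e}
  B4:  IN={b, d}  OUT={b}
  B5:  IN={b}  OUT={}

Merge at B1: OUT[B1] = IN[B2] = {b, d, e}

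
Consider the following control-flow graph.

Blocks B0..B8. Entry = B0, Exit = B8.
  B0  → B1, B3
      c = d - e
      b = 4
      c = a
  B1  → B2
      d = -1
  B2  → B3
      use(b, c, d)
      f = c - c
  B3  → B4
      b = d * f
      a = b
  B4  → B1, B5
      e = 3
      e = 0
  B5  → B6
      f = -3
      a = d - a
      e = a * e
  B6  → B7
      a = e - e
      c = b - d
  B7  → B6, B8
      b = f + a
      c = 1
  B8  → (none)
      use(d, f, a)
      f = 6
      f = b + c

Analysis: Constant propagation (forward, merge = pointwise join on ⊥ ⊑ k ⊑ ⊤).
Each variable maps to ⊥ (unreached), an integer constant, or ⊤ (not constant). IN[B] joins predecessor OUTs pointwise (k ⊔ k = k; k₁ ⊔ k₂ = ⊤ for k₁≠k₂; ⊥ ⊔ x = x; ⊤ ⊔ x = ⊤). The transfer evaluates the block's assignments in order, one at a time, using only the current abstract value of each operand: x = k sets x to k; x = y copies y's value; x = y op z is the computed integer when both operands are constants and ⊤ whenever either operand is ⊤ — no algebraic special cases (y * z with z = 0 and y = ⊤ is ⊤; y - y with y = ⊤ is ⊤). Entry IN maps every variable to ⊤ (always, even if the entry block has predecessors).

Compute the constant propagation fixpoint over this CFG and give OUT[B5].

Answer: {a: ⊤, b: ⊤, c: ⊤, d: ⊤, e: ⊤, f: -3}

Working:
Converged values:
  B0:   IN=(all ⊤)   OUT={b:4; rest ⊤}
  B1:   IN=(all ⊤)   OUT={d:-1; rest ⊤}
  B2:   IN={d:-1; rest ⊤}   OUT={d:-1; rest ⊤}
  B3:   IN=(all ⊤)   OUT=(all ⊤)
  B4:   IN=(all ⊤)   OUT={e:0; rest ⊤}
  B5:   IN={e:0; rest ⊤}   OUT={f:-3; rest ⊤}
  B6:   IN={f:-3; rest ⊤}   OUT={f:-3; rest ⊤}
  B7:   IN={f:-3; rest ⊤}   OUT={c:1, f:-3; rest ⊤}
  B8:   IN={c:1, f:-3; rest ⊤}   OUT={c:1; rest ⊤}

Merge at B5: IN[B5] = OUT[B4] = {a: ⊤, b: ⊤, c: ⊤, d: ⊤, e: 0, f: ⊤}
Applying B5's transfer function to that IN value gives OUT[B5] (row B5 above).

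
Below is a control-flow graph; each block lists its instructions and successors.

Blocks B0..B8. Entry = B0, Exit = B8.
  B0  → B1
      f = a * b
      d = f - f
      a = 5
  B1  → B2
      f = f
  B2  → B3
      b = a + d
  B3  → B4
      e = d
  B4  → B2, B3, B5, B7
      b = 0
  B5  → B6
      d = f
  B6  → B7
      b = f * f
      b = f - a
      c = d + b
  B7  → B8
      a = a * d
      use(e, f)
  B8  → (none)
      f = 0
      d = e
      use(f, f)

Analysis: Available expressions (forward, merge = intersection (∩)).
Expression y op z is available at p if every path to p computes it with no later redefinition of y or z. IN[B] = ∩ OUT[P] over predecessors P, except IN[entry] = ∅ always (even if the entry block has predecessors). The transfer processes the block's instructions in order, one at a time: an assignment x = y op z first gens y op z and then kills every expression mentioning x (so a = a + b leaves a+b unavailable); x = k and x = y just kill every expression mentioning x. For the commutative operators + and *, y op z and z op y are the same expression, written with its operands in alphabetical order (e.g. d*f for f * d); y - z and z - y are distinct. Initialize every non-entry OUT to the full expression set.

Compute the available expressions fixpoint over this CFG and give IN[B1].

Answer: {f-f}

Working:
Fixpoint table:
  B0:   IN={}   OUT={f-f}
  B1:   IN={f-f}   OUT={}
  B2:   IN={}   OUT={a+d}
  B3:   IN={a+d}   OUT={a+d}
  B4:   IN={a+d}   OUT={a+d}
  B5:   IN={a+d}   OUT={}
  B6:   IN={}   OUT={b+d, f*f, f-a}
  B7:   IN={}   OUT={}
  B8:   IN={}   OUT={}

Merge at B1: IN[B1] = OUT[B0] = {f-f}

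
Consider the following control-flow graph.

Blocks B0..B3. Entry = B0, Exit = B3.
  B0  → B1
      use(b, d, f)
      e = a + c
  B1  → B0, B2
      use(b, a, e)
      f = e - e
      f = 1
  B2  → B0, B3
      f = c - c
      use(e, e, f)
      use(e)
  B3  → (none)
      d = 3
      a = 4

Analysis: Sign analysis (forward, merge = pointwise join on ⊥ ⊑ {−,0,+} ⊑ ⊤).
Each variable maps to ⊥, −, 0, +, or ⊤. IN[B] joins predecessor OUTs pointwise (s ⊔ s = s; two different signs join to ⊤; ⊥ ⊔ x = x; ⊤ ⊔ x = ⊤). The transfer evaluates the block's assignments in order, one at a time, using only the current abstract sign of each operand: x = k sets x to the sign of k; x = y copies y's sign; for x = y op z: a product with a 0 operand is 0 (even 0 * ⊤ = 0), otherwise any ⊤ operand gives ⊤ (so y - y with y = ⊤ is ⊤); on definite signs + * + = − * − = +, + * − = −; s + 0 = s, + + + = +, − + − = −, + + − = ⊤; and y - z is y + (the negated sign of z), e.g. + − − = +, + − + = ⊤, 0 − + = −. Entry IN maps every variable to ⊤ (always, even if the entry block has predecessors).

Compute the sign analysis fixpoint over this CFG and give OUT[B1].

Converged values:
  B0: | IN=(all ⊤) | OUT=(all ⊤)
  B1: | IN=(all ⊤) | OUT={f:+; rest ⊤}
  B2: | IN={f:+; rest ⊤} | OUT=(all ⊤)
  B3: | IN=(all ⊤) | OUT={a:+, d:+; rest ⊤}

Merge at B1: IN[B1] = OUT[B0] = {a: ⊤, b: ⊤, c: ⊤, d: ⊤, e: ⊤, f: ⊤}
Applying B1's transfer function to that IN value gives OUT[B1] (row B1 above).

Answer: {a: ⊤, b: ⊤, c: ⊤, d: ⊤, e: ⊤, f: +}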